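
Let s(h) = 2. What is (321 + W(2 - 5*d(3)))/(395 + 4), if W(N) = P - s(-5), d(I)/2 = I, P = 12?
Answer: 331/399 ≈ 0.82957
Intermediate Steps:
d(I) = 2*I
W(N) = 10 (W(N) = 12 - 1*2 = 12 - 2 = 10)
(321 + W(2 - 5*d(3)))/(395 + 4) = (321 + 10)/(395 + 4) = 331/399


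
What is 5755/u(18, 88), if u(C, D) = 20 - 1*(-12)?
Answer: 5755/32 ≈ 179.84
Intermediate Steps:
u(C, D) = 32 (u(C, D) = 20 + 12 = 32)
5755/u(18, 88) = 5755/32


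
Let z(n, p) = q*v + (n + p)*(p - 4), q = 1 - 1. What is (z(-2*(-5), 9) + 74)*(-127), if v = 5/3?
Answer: -21463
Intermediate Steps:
v = 5/3 (v = 5*(1/3) = 5/3 ≈ 1.6667)
q = 0
z(n, p) = (-4 + p)*(n + p) (z(n, p) = 0*(5/3) + (n + p)*(p - 4) = 0 + (n + p)*(-4 + p) = 0 + (-4 + p)*(n + p) = (-4 + p)*(n + p))
(z(-2*(-5), 9) + 74)*(-127) = ((9**2 - (-8)*(-5) - 4*9 - 2*(-5)*9) + 74)*(-127) = ((81 - 4*10 - 36 + 10*9) + 74)*(-127) = ((81 - 40 - 36 + 90) + 74)*(-127) = (95 + 74)*(-127) = 169*(-127) = -21463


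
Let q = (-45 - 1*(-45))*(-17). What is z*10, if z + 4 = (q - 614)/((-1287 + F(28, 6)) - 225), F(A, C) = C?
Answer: -27050/753 ≈ -35.923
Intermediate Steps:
q = 0 (q = (-45 + 45)*(-17) = 0*(-17) = 0)
z = -2705/753 (z = -4 + (0 - 614)/((-1287 + 6) - 225) = -4 - 614/(-1281 - 225) = -4 - 614/(-1506) = -4 - 614*(-1/1506) = -4 + 307/753 = -2705/753 ≈ -3.5923)
z*10 = -2705/753*10 = -27050/753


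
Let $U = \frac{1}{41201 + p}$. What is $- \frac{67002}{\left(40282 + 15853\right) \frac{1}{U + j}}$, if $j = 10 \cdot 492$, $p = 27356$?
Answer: $- \frac{22599804147882}{3848447195} \approx -5872.4$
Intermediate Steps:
$j = 4920$
$U = \frac{1}{68557}$ ($U = \frac{1}{41201 + 27356} = \frac{1}{68557} \approx 1.4586 \cdot 10^{-5}$)
$- \frac{67002}{\left(40282 + 15853\right) \frac{1}{U + j}} = - \frac{67002}{\left(40282 + 15853\right) \frac{1}{\frac{1}{68557} + 4920}} = - \frac{67002}{56135 \frac{1}{\frac{337300441}{68557}}} = - \frac{67002}{56135 \cdot \frac{68557}{337300441}} = - \frac{67002}{\frac{3848447195}{337300441}} = \left(-67002\right) \frac{337300441}{3848447195} = - \frac{22599804147882}{3848447195}$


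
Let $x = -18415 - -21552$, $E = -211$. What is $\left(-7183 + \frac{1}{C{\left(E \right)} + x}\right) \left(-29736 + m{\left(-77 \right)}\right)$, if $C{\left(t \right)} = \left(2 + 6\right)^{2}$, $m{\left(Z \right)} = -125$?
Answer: $\frac{686587463302}{3201} \approx 2.1449 \cdot 10^{8}$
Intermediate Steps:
$C{\left(t \right)} = 64$ ($C{\left(t \right)} = 8^{2} = 64$)
$x = 3137$ ($x = -18415 + 21552 = 3137$)
$\left(-7183 + \frac{1}{C{\left(E \right)} + x}\right) \left(-29736 + m{\left(-77 \right)}\right) = \left(-7183 + \frac{1}{64 + 3137}\right) \left(-29736 - 125\right) = \left(-7183 + \frac{1}{3201}\right) \left(-29861\right) = \left(- \frac{22992782}{3201}\right) \left(-29861\right) = \frac{686587463302}{3201}$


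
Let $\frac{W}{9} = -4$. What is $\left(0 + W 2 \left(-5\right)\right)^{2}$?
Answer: $129600$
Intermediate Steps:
$W = -36$ ($W = 9 \left(-4\right) = -36$)
$\left(0 + W 2 \left(-5\right)\right)^{2} = \left(0 + \left(-36\right) 2 \left(-5\right)\right)^{2} = \left(0 - -360\right)^{2} = \left(0 + 360\right)^{2} = 360^{2} = 129600$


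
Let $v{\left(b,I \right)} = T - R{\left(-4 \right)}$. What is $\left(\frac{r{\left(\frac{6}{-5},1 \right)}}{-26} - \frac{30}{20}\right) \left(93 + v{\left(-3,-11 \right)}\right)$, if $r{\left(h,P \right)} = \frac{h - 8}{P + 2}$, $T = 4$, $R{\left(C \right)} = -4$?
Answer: $- \frac{54439}{390} \approx -139.59$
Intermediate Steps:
$r{\left(h,P \right)} = \frac{-8 + h}{2 + P}$
$v{\left(b,I \right)} = 8$ ($v{\left(b,I \right)} = 4 - -4 = 4 + 4 = 8$)
$\left(\frac{r{\left(\frac{6}{-5},1 \right)}}{-26} - \frac{30}{20}\right) \left(93 + v{\left(-3,-11 \right)}\right) = \left(\frac{\frac{1}{2 + 1} \left(-8 + \frac{6}{-5}\right)}{-26} - \frac{30}{20}\right) \left(93 + 8\right) = \left(\frac{-8 + 6 \left(- \frac{1}{5}\right)}{3} \left(- \frac{1}{26}\right) - \frac{3}{2}\right) 101 = \left(\frac{-8 - \frac{6}{5}}{3} \left(- \frac{1}{26}\right) - \frac{3}{2}\right) 101 = \left(\frac{1}{3} \left(- \frac{46}{5}\right) \left(- \frac{1}{26}\right) - \frac{3}{2}\right) 101 = \left(\left(- \frac{46}{15}\right) \left(- \frac{1}{26}\right) - \frac{3}{2}\right) 101 = \left(\frac{23}{195} - \frac{3}{2}\right) 101 = \left(- \frac{539}{390}\right) 101 = - \frac{54439}{390}$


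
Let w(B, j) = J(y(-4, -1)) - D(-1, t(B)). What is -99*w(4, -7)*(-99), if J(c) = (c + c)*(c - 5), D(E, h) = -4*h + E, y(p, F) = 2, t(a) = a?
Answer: 49005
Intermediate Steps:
D(E, h) = E - 4*h
J(c) = 2*c*(-5 + c) (J(c) = (2*c)*(-5 + c) = 2*c*(-5 + c))
w(B, j) = -11 + 4*B (w(B, j) = 2*2*(-5 + 2) - (-1 - 4*B) = 2*2*(-3) + (1 + 4*B) = -12 + (1 + 4*B) = -11 + 4*B)
-99*w(4, -7)*(-99) = -99*(-11 + 4*4)*(-99) = -99*(-11 + 16)*(-99) = -99*5*(-99) = -495*(-99) = 49005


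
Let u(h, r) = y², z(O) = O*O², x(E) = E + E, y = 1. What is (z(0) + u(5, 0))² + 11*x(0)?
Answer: 1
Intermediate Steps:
x(E) = 2*E
z(O) = O³
u(h, r) = 1 (u(h, r) = 1² = 1)
(z(0) + u(5, 0))² + 11*x(0) = (0³ + 1)² + 11*(2*0) = (0 + 1)² + 11*0 = 1² + 0 = 1 + 0 = 1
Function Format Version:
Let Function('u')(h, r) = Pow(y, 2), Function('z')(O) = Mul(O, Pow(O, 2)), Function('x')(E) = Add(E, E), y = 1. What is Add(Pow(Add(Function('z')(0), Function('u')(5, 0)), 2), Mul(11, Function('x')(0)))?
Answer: 1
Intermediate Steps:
Function('x')(E) = Mul(2, E)
Function('z')(O) = Pow(O, 3)
Function('u')(h, r) = 1 (Function('u')(h, r) = Pow(1, 2) = 1)
Add(Pow(Add(Function('z')(0), Function('u')(5, 0)), 2), Mul(11, Function('x')(0))) = Add(Pow(Add(Pow(0, 3), 1), 2), Mul(11, Mul(2, 0))) = Add(Pow(Add(0, 1), 2), Mul(11, 0)) = Add(Pow(1, 2), 0) = Add(1, 0) = 1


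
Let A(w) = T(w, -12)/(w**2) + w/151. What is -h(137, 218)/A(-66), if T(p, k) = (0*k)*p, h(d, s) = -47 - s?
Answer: -40015/66 ≈ -606.29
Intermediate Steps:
T(p, k) = 0 (T(p, k) = 0*p = 0)
A(w) = w/151 (A(w) = 0/(w**2) + w/151 = 0/w**2 + w*(1/151) = 0 + w/151 = w/151)
-h(137, 218)/A(-66) = -(-47 - 1*218)/((1/151)*(-66)) = -(-47 - 218)/(-66/151) = -(-265)*(-151)/66 = -1*40015/66 = -40015/66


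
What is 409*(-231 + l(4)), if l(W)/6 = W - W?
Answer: -94479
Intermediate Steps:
l(W) = 0 (l(W) = 6*(W - W) = 6*0 = 0)
409*(-231 + l(4)) = 409*(-231 + 0) = 409*(-231) = -94479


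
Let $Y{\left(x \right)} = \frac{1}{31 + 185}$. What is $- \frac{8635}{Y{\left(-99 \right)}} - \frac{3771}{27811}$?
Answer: $- \frac{51871968531}{27811} \approx -1.8652 \cdot 10^{6}$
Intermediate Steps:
$Y{\left(x \right)} = \frac{1}{216}$
$- \frac{8635}{Y{\left(-99 \right)}} - \frac{3771}{27811} = - 8635 \frac{1}{\frac{1}{216}} - \frac{3771}{27811} = \left(-8635\right) 216 - \frac{3771}{27811} = -1865160 - \frac{3771}{27811} = - \frac{51871968531}{27811}$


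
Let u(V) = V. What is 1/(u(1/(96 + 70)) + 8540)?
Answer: 166/1417641 ≈ 0.00011710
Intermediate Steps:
1/(u(1/(96 + 70)) + 8540) = 1/(1/(96 + 70) + 8540) = 1/(1/166 + 8540) = 1/(1417641/166) = 166/1417641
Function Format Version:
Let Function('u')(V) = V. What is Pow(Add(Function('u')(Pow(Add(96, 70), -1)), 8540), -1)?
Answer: Rational(166, 1417641) ≈ 0.00011710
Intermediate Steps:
Pow(Add(Function('u')(Pow(Add(96, 70), -1)), 8540), -1) = Pow(Add(Pow(Add(96, 70), -1), 8540), -1) = Pow(Add(Pow(166, -1), 8540), -1) = Pow(Add(Rational(1, 166), 8540), -1) = Pow(Rational(1417641, 166), -1) = Rational(166, 1417641)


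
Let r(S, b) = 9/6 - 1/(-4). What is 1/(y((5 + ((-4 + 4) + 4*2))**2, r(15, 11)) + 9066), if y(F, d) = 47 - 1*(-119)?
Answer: 1/9232 ≈ 0.00010832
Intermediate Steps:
r(S, b) = 7/4 (r(S, b) = 9*(1/6) - 1*(-1/4) = 3/2 + 1/4 = 7/4)
y(F, d) = 166 (y(F, d) = 47 + 119 = 166)
1/(y((5 + ((-4 + 4) + 4*2))**2, r(15, 11)) + 9066) = 1/(166 + 9066) = 1/9232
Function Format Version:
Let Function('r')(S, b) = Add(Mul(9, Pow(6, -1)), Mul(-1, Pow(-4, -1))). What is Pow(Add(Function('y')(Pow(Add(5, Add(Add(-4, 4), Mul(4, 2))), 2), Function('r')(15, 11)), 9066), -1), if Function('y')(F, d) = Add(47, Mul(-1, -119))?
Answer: Rational(1, 9232) ≈ 0.00010832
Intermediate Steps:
Function('r')(S, b) = Rational(7, 4) (Function('r')(S, b) = Add(Mul(9, Rational(1, 6)), Mul(-1, Rational(-1, 4))) = Add(Rational(3, 2), Rational(1, 4)) = Rational(7, 4))
Function('y')(F, d) = 166 (Function('y')(F, d) = Add(47, 119) = 166)
Pow(Add(Function('y')(Pow(Add(5, Add(Add(-4, 4), Mul(4, 2))), 2), Function('r')(15, 11)), 9066), -1) = Pow(Add(166, 9066), -1) = Pow(9232, -1) = Rational(1, 9232)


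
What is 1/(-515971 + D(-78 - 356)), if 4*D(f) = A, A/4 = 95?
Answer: -1/515876 ≈ -1.9384e-6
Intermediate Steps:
A = 380 (A = 4*95 = 380)
D(f) = 95 (D(f) = (1/4)*380 = 95)
1/(-515971 + D(-78 - 356)) = 1/(-515971 + 95) = 1/(-515876) = -1/515876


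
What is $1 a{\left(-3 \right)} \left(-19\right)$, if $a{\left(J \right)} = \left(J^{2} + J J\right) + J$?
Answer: $-285$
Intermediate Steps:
$a{\left(J \right)} = J + 2 J^{2}$ ($a{\left(J \right)} = \left(J^{2} + J^{2}\right) + J = 2 J^{2} + J = J + 2 J^{2}$)
$1 a{\left(-3 \right)} \left(-19\right) = 1 \left(- 3 \left(1 + 2 \left(-3\right)\right)\right) \left(-19\right) = 1 \left(- 3 \left(1 - 6\right)\right) \left(-19\right) = 1 \left(\left(-3\right) \left(-5\right)\right) \left(-19\right) = 1 \cdot 15 \left(-19\right) = 15 \left(-19\right) = -285$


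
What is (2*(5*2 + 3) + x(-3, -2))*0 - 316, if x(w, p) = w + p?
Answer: -316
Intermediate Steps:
x(w, p) = p + w
(2*(5*2 + 3) + x(-3, -2))*0 - 316 = (2*(5*2 + 3) + (-2 - 3))*0 - 316 = (2*(10 + 3) - 5)*0 - 316 = (2*13 - 5)*0 - 316 = (26 - 5)*0 - 316 = 21*0 - 316 = 0 - 316 = -316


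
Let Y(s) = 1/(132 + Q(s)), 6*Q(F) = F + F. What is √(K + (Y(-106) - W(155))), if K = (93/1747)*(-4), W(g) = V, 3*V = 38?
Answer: I*√29728831055730/1519890 ≈ 3.5874*I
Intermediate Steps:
Q(F) = F/3 (Q(F) = (F + F)/6 = (2*F)/6 = F/3)
V = 38/3 (V = (⅓)*38 = 38/3 ≈ 12.667)
W(g) = 38/3
Y(s) = 1/(132 + s/3)
K = -372/1747 (K = (93*(1/1747))*(-4) = (93/1747)*(-4) = -372/1747 ≈ -0.21294)
√(K + (Y(-106) - W(155))) = √(-372/1747 + (3/(396 - 106) - 1*38/3)) = √(-372/1747 + (3/290 - 38/3)) = √(-372/1747 - 11011/870) = √(-19559857/1519890) = I*√29728831055730/1519890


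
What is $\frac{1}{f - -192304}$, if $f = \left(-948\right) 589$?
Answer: $- \frac{1}{366068} \approx -2.7317 \cdot 10^{-6}$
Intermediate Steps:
$f = -558372$
$\frac{1}{f - -192304} = \frac{1}{-558372 - -192304} = \frac{1}{-558372 + 192304} = \frac{1}{-366068} = - \frac{1}{366068}$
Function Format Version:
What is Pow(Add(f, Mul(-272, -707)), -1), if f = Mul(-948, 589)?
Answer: Rational(-1, 366068) ≈ -2.7317e-6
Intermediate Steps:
f = -558372
Pow(Add(f, Mul(-272, -707)), -1) = Pow(Add(-558372, Mul(-272, -707)), -1) = Pow(Add(-558372, 192304), -1) = Pow(-366068, -1) = Rational(-1, 366068)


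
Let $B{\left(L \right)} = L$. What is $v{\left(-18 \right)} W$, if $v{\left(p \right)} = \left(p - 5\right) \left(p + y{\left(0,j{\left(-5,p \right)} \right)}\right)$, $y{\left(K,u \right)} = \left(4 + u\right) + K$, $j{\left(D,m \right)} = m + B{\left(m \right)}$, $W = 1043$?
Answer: $1199450$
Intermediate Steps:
$j{\left(D,m \right)} = 2 m$ ($j{\left(D,m \right)} = m + m = 2 m$)
$y{\left(K,u \right)} = 4 + K + u$
$v{\left(p \right)} = \left(-5 + p\right) \left(4 + 3 p\right)$ ($v{\left(p \right)} = \left(p - 5\right) \left(p + \left(4 + 0 + 2 p\right)\right) = \left(-5 + p\right) \left(p + \left(4 + 2 p\right)\right) = \left(-5 + p\right) \left(4 + 3 p\right)$)
$v{\left(-18 \right)} W = \left(-20 - -198 + 3 \left(-18\right)^{2}\right) 1043 = \left(-20 + 198 + 3 \cdot 324\right) 1043 = \left(-20 + 198 + 972\right) 1043 = 1150 \cdot 1043 = 1199450$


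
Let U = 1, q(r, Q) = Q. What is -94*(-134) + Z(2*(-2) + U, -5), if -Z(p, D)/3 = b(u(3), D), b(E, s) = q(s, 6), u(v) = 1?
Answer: 12578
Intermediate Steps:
b(E, s) = 6
Z(p, D) = -18 (Z(p, D) = -3*6 = -18)
-94*(-134) + Z(2*(-2) + U, -5) = -94*(-134) - 18 = 12596 - 18 = 12578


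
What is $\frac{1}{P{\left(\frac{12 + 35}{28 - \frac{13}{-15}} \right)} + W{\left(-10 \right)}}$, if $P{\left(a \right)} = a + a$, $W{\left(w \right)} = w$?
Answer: $- \frac{433}{2920} \approx -0.14829$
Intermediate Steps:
$P{\left(a \right)} = 2 a$
$\frac{1}{P{\left(\frac{12 + 35}{28 - \frac{13}{-15}} \right)} + W{\left(-10 \right)}} = \frac{1}{2 \frac{12 + 35}{28 - \frac{13}{-15}} - 10} = \frac{1}{2 \frac{47}{28 - - \frac{13}{15}} - 10} = \frac{1}{2 \frac{47}{28 + \frac{13}{15}} - 10} = \frac{1}{2 \frac{47}{\frac{433}{15}} - 10} = \frac{1}{2 \cdot 47 \cdot \frac{15}{433} - 10} = \frac{1}{2 \cdot \frac{705}{433} - 10} = \frac{1}{\frac{1410}{433} - 10} = \frac{1}{- \frac{2920}{433}} = - \frac{433}{2920}$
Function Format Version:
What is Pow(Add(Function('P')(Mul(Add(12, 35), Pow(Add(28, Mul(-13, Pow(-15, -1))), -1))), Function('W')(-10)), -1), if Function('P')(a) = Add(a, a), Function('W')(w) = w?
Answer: Rational(-433, 2920) ≈ -0.14829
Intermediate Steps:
Function('P')(a) = Mul(2, a)
Pow(Add(Function('P')(Mul(Add(12, 35), Pow(Add(28, Mul(-13, Pow(-15, -1))), -1))), Function('W')(-10)), -1) = Pow(Add(Mul(2, Mul(Add(12, 35), Pow(Add(28, Mul(-13, Pow(-15, -1))), -1))), -10), -1) = Pow(Add(Mul(2, Mul(47, Pow(Add(28, Mul(-13, Rational(-1, 15))), -1))), -10), -1) = Pow(Add(Mul(2, Mul(47, Pow(Add(28, Rational(13, 15)), -1))), -10), -1) = Pow(Add(Mul(2, Mul(47, Pow(Rational(433, 15), -1))), -10), -1) = Pow(Add(Mul(2, Mul(47, Rational(15, 433))), -10), -1) = Pow(Add(Mul(2, Rational(705, 433)), -10), -1) = Pow(Add(Rational(1410, 433), -10), -1) = Pow(Rational(-2920, 433), -1) = Rational(-433, 2920)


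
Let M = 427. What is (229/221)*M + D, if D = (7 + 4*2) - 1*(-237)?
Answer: 153475/221 ≈ 694.46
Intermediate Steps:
D = 252 (D = (7 + 8) + 237 = 15 + 237 = 252)
(229/221)*M + D = (229/221)*427 + 252 = 97783/221 + 252 = 153475/221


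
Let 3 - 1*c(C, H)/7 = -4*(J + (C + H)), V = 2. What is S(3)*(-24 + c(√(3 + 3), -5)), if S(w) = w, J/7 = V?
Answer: 747 + 84*√6 ≈ 952.76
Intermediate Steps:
J = 14 (J = 7*2 = 14)
c(C, H) = 413 + 28*C + 28*H (c(C, H) = 21 - (-28)*(14 + (C + H)) = 21 - (-28)*(14 + C + H) = 21 - 7*(-56 - 4*C - 4*H) = 21 + (392 + 28*C + 28*H) = 413 + 28*C + 28*H)
S(3)*(-24 + c(√(3 + 3), -5)) = 3*(-24 + (413 + 28*√(3 + 3) + 28*(-5))) = 3*(-24 + (413 + 28*√6 - 140)) = 3*(-24 + (273 + 28*√6)) = 3*(249 + 28*√6) = 747 + 84*√6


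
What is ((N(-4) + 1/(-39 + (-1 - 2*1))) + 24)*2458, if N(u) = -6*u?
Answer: 2476435/21 ≈ 1.1793e+5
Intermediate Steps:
((N(-4) + 1/(-39 + (-1 - 2*1))) + 24)*2458 = ((-6*(-4) + 1/(-39 + (-1 - 2*1))) + 24)*2458 = ((24 + 1/(-39 + (-1 - 2))) + 24)*2458 = ((24 + 1/(-39 - 3)) + 24)*2458 = ((24 + 1/(-42)) + 24)*2458 = ((24 - 1/42) + 24)*2458 = (1007/42 + 24)*2458 = (2015/42)*2458 = 2476435/21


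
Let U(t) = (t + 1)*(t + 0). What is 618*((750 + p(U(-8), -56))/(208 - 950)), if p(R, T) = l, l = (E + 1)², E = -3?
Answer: -232986/371 ≈ -627.99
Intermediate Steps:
U(t) = t*(1 + t) (U(t) = (1 + t)*t = t*(1 + t))
l = 4 (l = (-3 + 1)² = (-2)² = 4)
p(R, T) = 4
618*((750 + p(U(-8), -56))/(208 - 950)) = 618*((750 + 4)/(208 - 950)) = 618*(754/(-742)) = 618*(754*(-1/742)) = 618*(-377/371) = -232986/371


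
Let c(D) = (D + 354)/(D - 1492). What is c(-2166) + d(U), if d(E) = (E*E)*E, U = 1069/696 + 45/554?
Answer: 61920250213872932921/13106318918023613952 ≈ 4.7245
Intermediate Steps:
c(D) = (354 + D)/(-1492 + D)
U = 311773/192792 (U = 1069*(1/696) + 45*(1/554) = 1069/696 + 45/554 = 311773/192792 ≈ 1.6171)
d(E) = E**3 (d(E) = E**2*E = E**3)
c(-2166) + d(U) = (354 - 2166)/(-1492 - 2166) + (311773/192792)**3 = -1812/(-3658) + 30305084955446917/7165838664857088 = -1/3658*(-1812) + 30305084955446917/7165838664857088 = 906/1829 + 30305084955446917/7165838664857088 = 61920250213872932921/13106318918023613952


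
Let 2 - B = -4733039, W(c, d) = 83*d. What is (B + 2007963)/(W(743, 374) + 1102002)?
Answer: 1685251/283261 ≈ 5.9495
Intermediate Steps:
B = 4733041 (B = 2 - 1*(-4733039) = 2 + 4733039 = 4733041)
(B + 2007963)/(W(743, 374) + 1102002) = (4733041 + 2007963)/(83*374 + 1102002) = 6741004/(31042 + 1102002) = 6741004/1133044 = 6741004*(1/1133044) = 1685251/283261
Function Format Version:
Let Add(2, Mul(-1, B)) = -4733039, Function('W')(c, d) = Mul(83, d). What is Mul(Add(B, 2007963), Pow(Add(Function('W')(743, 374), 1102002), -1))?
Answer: Rational(1685251, 283261) ≈ 5.9495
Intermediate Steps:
B = 4733041 (B = Add(2, Mul(-1, -4733039)) = Add(2, 4733039) = 4733041)
Mul(Add(B, 2007963), Pow(Add(Function('W')(743, 374), 1102002), -1)) = Mul(Add(4733041, 2007963), Pow(Add(Mul(83, 374), 1102002), -1)) = Mul(6741004, Pow(Add(31042, 1102002), -1)) = Mul(6741004, Pow(1133044, -1)) = Mul(6741004, Rational(1, 1133044)) = Rational(1685251, 283261)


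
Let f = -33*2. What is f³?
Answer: -287496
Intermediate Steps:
f = -66
f³ = (-66)³ = -287496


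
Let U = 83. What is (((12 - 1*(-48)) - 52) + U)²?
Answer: 8281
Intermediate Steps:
(((12 - 1*(-48)) - 52) + U)² = (((12 - 1*(-48)) - 52) + 83)² = (((12 + 48) - 52) + 83)² = ((60 - 52) + 83)² = (8 + 83)² = 91² = 8281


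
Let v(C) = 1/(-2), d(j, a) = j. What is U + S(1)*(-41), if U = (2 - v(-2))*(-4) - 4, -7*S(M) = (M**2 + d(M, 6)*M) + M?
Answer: 25/7 ≈ 3.5714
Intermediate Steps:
v(C) = -1/2
S(M) = -2*M**2/7 - M/7 (S(M) = -((M**2 + M*M) + M)/7 = -((M**2 + M**2) + M)/7 = -(2*M**2 + M)/7 = -(M + 2*M**2)/7 = -2*M**2/7 - M/7)
U = -14 (U = (2 - 1*(-1/2))*(-4) - 4 = (2 + 1/2)*(-4) - 4 = (5/2)*(-4) - 4 = -10 - 4 = -14)
U + S(1)*(-41) = -14 - 1/7*1*(1 + 2*1)*(-41) = -14 - 1/7*1*(1 + 2)*(-41) = -14 - 1/7*1*3*(-41) = -14 - 3/7*(-41) = -14 + 123/7 = 25/7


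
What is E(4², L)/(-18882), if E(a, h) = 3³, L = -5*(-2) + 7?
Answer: -3/2098 ≈ -0.0014299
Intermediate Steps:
L = 17 (L = 10 + 7 = 17)
E(a, h) = 27
E(4², L)/(-18882) = 27/(-18882) = 27*(-1/18882) = -3/2098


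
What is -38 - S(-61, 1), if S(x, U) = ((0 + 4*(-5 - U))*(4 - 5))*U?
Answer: -62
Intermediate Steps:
S(x, U) = U*(20 + 4*U) (S(x, U) = ((0 + (-20 - 4*U))*(-1))*U = ((-20 - 4*U)*(-1))*U = (20 + 4*U)*U = U*(20 + 4*U))
-38 - S(-61, 1) = -38 - 4*(5 + 1) = -38 - 4*6 = -38 - 1*24 = -38 - 24 = -62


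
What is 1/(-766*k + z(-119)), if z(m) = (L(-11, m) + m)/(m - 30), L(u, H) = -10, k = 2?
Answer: -149/228139 ≈ -0.00065311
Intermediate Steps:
z(m) = (-10 + m)/(-30 + m) (z(m) = (-10 + m)/(m - 30) = (-10 + m)/(-30 + m))
1/(-766*k + z(-119)) = 1/(-766*2 + (-10 - 119)/(-30 - 119)) = 1/(-1532 - 129/(-149)) = 1/(-1532 - 1/149*(-129)) = 1/(-1532 + 129/149) = 1/(-228139/149) = -149/228139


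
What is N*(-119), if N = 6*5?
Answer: -3570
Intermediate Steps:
N = 30
N*(-119) = 30*(-119) = -3570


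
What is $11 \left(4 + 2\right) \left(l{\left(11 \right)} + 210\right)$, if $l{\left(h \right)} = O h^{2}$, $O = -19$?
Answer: $-137874$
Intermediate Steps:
$l{\left(h \right)} = - 19 h^{2}$
$11 \left(4 + 2\right) \left(l{\left(11 \right)} + 210\right) = 11 \left(4 + 2\right) \left(- 19 \cdot 11^{2} + 210\right) = 11 \cdot 6 \left(\left(-19\right) 121 + 210\right) = 66 \left(-2299 + 210\right) = 66 \left(-2089\right) = -137874$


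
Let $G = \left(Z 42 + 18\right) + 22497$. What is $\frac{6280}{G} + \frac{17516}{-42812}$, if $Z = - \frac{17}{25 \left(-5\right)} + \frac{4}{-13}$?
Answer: $- \frac{50938497503}{391463905371} \approx -0.13012$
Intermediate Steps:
$Z = - \frac{279}{1625}$ ($Z = - \frac{17}{-125} + 4 \left(- \frac{1}{13}\right) = \left(-17\right) \left(- \frac{1}{125}\right) - \frac{4}{13} = \frac{17}{125} - \frac{4}{13} = - \frac{279}{1625} \approx -0.17169$)
$G = \frac{36575157}{1625}$ ($G = \left(\left(- \frac{279}{1625}\right) 42 + 18\right) + 22497 = \left(- \frac{11718}{1625} + 18\right) + 22497 = \frac{17532}{1625} + 22497 = \frac{36575157}{1625} \approx 22508.0$)
$\frac{6280}{G} + \frac{17516}{-42812} = \frac{6280}{\frac{36575157}{1625}} + \frac{17516}{-42812} = 6280 \cdot \frac{1625}{36575157} + 17516 \left(- \frac{1}{42812}\right) = \frac{10205000}{36575157} - \frac{4379}{10703} = - \frac{50938497503}{391463905371}$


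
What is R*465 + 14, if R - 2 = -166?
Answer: -76246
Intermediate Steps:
R = -164 (R = 2 - 166 = -164)
R*465 + 14 = -164*465 + 14 = -76260 + 14 = -76246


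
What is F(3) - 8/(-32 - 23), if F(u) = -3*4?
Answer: -652/55 ≈ -11.855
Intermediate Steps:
F(u) = -12
F(3) - 8/(-32 - 23) = -12 - 8/(-32 - 23) = -12 - 8/(-55) = -12 - 8*(-1/55) = -12 + 8/55 = -652/55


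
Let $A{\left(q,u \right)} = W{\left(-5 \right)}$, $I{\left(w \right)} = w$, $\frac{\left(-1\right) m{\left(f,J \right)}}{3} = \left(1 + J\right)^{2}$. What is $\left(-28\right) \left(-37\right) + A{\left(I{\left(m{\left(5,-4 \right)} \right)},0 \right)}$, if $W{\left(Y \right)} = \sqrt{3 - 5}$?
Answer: $1036 + i \sqrt{2} \approx 1036.0 + 1.4142 i$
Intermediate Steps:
$m{\left(f,J \right)} = - 3 \left(1 + J\right)^{2}$
$W{\left(Y \right)} = i \sqrt{2}$ ($W{\left(Y \right)} = \sqrt{-2} = i \sqrt{2}$)
$A{\left(q,u \right)} = i \sqrt{2}$
$\left(-28\right) \left(-37\right) + A{\left(I{\left(m{\left(5,-4 \right)} \right)},0 \right)} = \left(-28\right) \left(-37\right) + i \sqrt{2} = 1036 + i \sqrt{2}$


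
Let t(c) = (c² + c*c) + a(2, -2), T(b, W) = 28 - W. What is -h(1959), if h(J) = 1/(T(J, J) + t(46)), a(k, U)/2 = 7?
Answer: -1/2315 ≈ -0.00043197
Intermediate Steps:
a(k, U) = 14 (a(k, U) = 2*7 = 14)
t(c) = 14 + 2*c² (t(c) = (c² + c*c) + 14 = (c² + c²) + 14 = 2*c² + 14 = 14 + 2*c²)
h(J) = 1/(4274 - J) (h(J) = 1/((28 - J) + (14 + 2*46²)) = 1/((28 - J) + (14 + 2*2116)) = 1/((28 - J) + (14 + 4232)) = 1/((28 - J) + 4246) = 1/(4274 - J))
-h(1959) = -1/(4274 - 1*1959) = -1/(4274 - 1959) = -1/2315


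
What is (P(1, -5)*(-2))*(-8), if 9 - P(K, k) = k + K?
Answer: 208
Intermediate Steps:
P(K, k) = 9 - K - k (P(K, k) = 9 - (k + K) = 9 - (K + k) = 9 + (-K - k) = 9 - K - k)
(P(1, -5)*(-2))*(-8) = ((9 - 1*1 - 1*(-5))*(-2))*(-8) = ((9 - 1 + 5)*(-2))*(-8) = (13*(-2))*(-8) = -26*(-8) = 208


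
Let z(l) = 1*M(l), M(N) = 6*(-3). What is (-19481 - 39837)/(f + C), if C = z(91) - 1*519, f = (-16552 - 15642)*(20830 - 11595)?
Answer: 8474/42473161 ≈ 0.00019951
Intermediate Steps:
M(N) = -18
z(l) = -18 (z(l) = 1*(-18) = -18)
f = -297311590 (f = -32194*9235 = -297311590)
C = -537 (C = -18 - 1*519 = -18 - 519 = -537)
(-19481 - 39837)/(f + C) = (-19481 - 39837)/(-297311590 - 537) = -59318/(-297312127) = -59318*(-1/297312127) = 8474/42473161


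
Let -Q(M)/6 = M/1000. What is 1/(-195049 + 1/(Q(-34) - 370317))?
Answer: -92579199/18057480186001 ≈ -5.1269e-6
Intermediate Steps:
Q(M) = -3*M/500 (Q(M) = -6*M/1000 = -3*M/500)
1/(-195049 + 1/(Q(-34) - 370317)) = 1/(-195049 + 1/(-3/500*(-34) - 370317)) = 1/(-195049 + 1/(51/250 - 370317)) = 1/(-195049 + 1/(-92579199/250)) = 1/(-195049 - 250/92579199) = 1/(-18057480186001/92579199) = -92579199/18057480186001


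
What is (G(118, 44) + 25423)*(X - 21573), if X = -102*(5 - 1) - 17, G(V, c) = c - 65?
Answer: -558793196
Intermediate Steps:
G(V, c) = -65 + c
X = -425 (X = -102*4 - 17 = -408 - 17 = -425)
(G(118, 44) + 25423)*(X - 21573) = ((-65 + 44) + 25423)*(-425 - 21573) = (-21 + 25423)*(-21998) = 25402*(-21998) = -558793196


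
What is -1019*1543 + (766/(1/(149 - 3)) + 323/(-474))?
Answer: -692268317/474 ≈ -1.4605e+6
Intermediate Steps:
-1019*1543 + (766/(1/(149 - 3)) + 323/(-474)) = -1572317 + (766/(1/146) + 323*(-1/474)) = -1572317 + (766/(1/146) - 323/474) = -1572317 + (766*146 - 323/474) = -1572317 + (111836 - 323/474) = -1572317 + 53009941/474 = -692268317/474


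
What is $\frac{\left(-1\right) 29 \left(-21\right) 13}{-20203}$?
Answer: $- \frac{7917}{20203} \approx -0.39187$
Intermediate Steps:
$\frac{\left(-1\right) 29 \left(-21\right) 13}{-20203} = - \left(-609\right) 13 \left(- \frac{1}{20203}\right) = \left(-1\right) \left(-7917\right) \left(- \frac{1}{20203}\right) = 7917 \left(- \frac{1}{20203}\right) = - \frac{7917}{20203}$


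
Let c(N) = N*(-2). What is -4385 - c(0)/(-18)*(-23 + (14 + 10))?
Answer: -4385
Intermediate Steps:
c(N) = -2*N
-4385 - c(0)/(-18)*(-23 + (14 + 10)) = -4385 - -2*0/(-18)*(-23 + (14 + 10)) = -4385 - 0*(-1/18)*(-23 + 24) = -4385 - 0 = -4385 - 1*0 = -4385 + 0 = -4385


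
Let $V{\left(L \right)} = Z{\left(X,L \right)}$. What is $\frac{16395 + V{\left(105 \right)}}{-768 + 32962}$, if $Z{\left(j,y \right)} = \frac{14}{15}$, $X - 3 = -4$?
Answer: $\frac{245939}{482910} \approx 0.50928$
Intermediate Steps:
$X = -1$ ($X = 3 - 4 = -1$)
$Z{\left(j,y \right)} = \frac{14}{15}$ ($Z{\left(j,y \right)} = 14 \cdot \frac{1}{15} = \frac{14}{15}$)
$V{\left(L \right)} = \frac{14}{15}$
$\frac{16395 + V{\left(105 \right)}}{-768 + 32962} = \frac{16395 + \frac{14}{15}}{-768 + 32962} = \frac{245939}{15 \cdot 32194} = \frac{245939}{15} \cdot \frac{1}{32194} = \frac{245939}{482910}$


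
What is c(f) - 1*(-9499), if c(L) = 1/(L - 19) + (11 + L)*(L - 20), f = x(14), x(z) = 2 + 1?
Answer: 148175/16 ≈ 9260.9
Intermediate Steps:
x(z) = 3
f = 3
c(L) = 1/(-19 + L) + (-20 + L)*(11 + L) (c(L) = 1/(-19 + L) + (11 + L)*(-20 + L) = 1/(-19 + L) + (-20 + L)*(11 + L))
c(f) - 1*(-9499) = (4181 + 3**3 - 49*3 - 28*3**2)/(-19 + 3) - 1*(-9499) = (4181 + 27 - 147 - 28*9)/(-16) + 9499 = -(4181 + 27 - 147 - 252)/16 + 9499 = -1/16*3809 + 9499 = -3809/16 + 9499 = 148175/16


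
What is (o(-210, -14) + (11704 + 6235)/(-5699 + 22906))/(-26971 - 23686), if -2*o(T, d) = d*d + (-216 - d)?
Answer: -69560/871654999 ≈ -7.9802e-5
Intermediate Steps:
o(T, d) = 108 + d/2 - d²/2 (o(T, d) = -(d*d + (-216 - d))/2 = -(d² + (-216 - d))/2 = -(-216 + d² - d)/2 = 108 + d/2 - d²/2)
(o(-210, -14) + (11704 + 6235)/(-5699 + 22906))/(-26971 - 23686) = ((108 + (½)*(-14) - ½*(-14)²) + (11704 + 6235)/(-5699 + 22906))/(-26971 - 23686) = ((108 - 7 - ½*196) + 17939/17207)/(-50657) = ((108 - 7 - 98) + 17939*(1/17207))*(-1/50657) = (3 + 17939/17207)*(-1/50657) = (69560/17207)*(-1/50657) = -69560/871654999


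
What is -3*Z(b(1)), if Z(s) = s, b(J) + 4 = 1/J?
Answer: 9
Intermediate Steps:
b(J) = -4 + 1/J
-3*Z(b(1)) = -3*(-4 + 1/1) = -3*(-4 + 1) = -3*(-3) = -1*(-9) = 9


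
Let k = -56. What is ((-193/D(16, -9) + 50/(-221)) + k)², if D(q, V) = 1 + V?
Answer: 3221130025/3125824 ≈ 1030.5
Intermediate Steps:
((-193/D(16, -9) + 50/(-221)) + k)² = ((-193/(1 - 9) + 50/(-221)) - 56)² = ((-193/(-8) + 50*(-1/221)) - 56)² = ((-193*(-⅛) - 50/221) - 56)² = ((193/8 - 50/221) - 56)² = (42253/1768 - 56)² = (-56755/1768)² = 3221130025/3125824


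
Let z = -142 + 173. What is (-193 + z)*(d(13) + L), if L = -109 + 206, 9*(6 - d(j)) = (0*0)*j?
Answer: -16686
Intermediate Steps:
d(j) = 6 (d(j) = 6 - 0*0*j/9 = 6 - 0*j = 6 - ⅑*0 = 6 + 0 = 6)
L = 97
z = 31
(-193 + z)*(d(13) + L) = (-193 + 31)*(6 + 97) = -162*103 = -16686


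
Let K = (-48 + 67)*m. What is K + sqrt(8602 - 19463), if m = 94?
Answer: 1786 + I*sqrt(10861) ≈ 1786.0 + 104.22*I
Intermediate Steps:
K = 1786 (K = (-48 + 67)*94 = 19*94 = 1786)
K + sqrt(8602 - 19463) = 1786 + sqrt(8602 - 19463) = 1786 + sqrt(-10861) = 1786 + I*sqrt(10861)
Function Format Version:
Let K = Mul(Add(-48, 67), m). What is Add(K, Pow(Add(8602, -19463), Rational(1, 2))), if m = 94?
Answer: Add(1786, Mul(I, Pow(10861, Rational(1, 2)))) ≈ Add(1786.0, Mul(104.22, I))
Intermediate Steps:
K = 1786 (K = Mul(Add(-48, 67), 94) = Mul(19, 94) = 1786)
Add(K, Pow(Add(8602, -19463), Rational(1, 2))) = Add(1786, Pow(Add(8602, -19463), Rational(1, 2))) = Add(1786, Pow(-10861, Rational(1, 2))) = Add(1786, Mul(I, Pow(10861, Rational(1, 2))))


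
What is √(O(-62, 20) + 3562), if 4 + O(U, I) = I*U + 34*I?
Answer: √2998 ≈ 54.754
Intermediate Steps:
O(U, I) = -4 + 34*I + I*U (O(U, I) = -4 + (I*U + 34*I) = -4 + (34*I + I*U) = -4 + 34*I + I*U)
√(O(-62, 20) + 3562) = √((-4 + 34*20 + 20*(-62)) + 3562) = √((-4 + 680 - 1240) + 3562) = √(-564 + 3562) = √2998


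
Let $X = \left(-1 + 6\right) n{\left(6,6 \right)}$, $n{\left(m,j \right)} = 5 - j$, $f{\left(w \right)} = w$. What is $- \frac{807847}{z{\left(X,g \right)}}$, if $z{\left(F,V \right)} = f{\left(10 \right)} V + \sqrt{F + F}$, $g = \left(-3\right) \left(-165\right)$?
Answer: $- \frac{399884265}{2450251} + \frac{807847 i \sqrt{10}}{24502510} \approx -163.2 + 0.10426 i$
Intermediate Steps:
$g = 495$
$X = -5$ ($X = \left(-1 + 6\right) \left(5 - 6\right) = 5 \left(5 - 6\right) = 5 \left(-1\right) = -5$)
$z{\left(F,V \right)} = 10 V + \sqrt{2} \sqrt{F}$ ($z{\left(F,V \right)} = 10 V + \sqrt{F + F} = 10 V + \sqrt{2 F} = 10 V + \sqrt{2} \sqrt{F}$)
$- \frac{807847}{z{\left(X,g \right)}} = - \frac{807847}{10 \cdot 495 + \sqrt{2} \sqrt{-5}} = - \frac{807847}{4950 + \sqrt{2} i \sqrt{5}} = - \frac{807847}{4950 + i \sqrt{10}}$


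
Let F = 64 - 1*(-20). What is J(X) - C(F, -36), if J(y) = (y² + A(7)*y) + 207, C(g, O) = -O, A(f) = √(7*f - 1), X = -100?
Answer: 10171 - 400*√3 ≈ 9478.2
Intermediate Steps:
A(f) = √(-1 + 7*f)
F = 84 (F = 64 + 20 = 84)
J(y) = 207 + y² + 4*y*√3 (J(y) = (y² + √(-1 + 7*7)*y) + 207 = (y² + √(-1 + 49)*y) + 207 = (y² + √48*y) + 207 = (y² + (4*√3)*y) + 207 = (y² + 4*y*√3) + 207 = 207 + y² + 4*y*√3)
J(X) - C(F, -36) = (207 + (-100)² + 4*(-100)*√3) - (-1)*(-36) = (207 + 10000 - 400*√3) - 1*36 = (10207 - 400*√3) - 36 = 10171 - 400*√3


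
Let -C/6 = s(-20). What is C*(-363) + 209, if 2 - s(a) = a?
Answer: 48125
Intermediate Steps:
s(a) = 2 - a
C = -132 (C = -6*(2 - 1*(-20)) = -6*(2 + 20) = -6*22 = -132)
C*(-363) + 209 = -132*(-363) + 209 = 47916 + 209 = 48125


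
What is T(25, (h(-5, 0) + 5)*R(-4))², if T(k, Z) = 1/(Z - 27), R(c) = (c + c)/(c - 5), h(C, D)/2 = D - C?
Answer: 9/1681 ≈ 0.0053540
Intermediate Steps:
h(C, D) = -2*C + 2*D (h(C, D) = 2*(D - C) = -2*C + 2*D)
R(c) = 2*c/(-5 + c) (R(c) = (2*c)/(-5 + c) = 2*c/(-5 + c))
T(k, Z) = 1/(-27 + Z)
T(25, (h(-5, 0) + 5)*R(-4))² = (1/(-27 + ((-2*(-5) + 2*0) + 5)*(2*(-4)/(-5 - 4))))² = (1/(-27 + ((10 + 0) + 5)*(2*(-4)/(-9))))² = (1/(-27 + (10 + 5)*(2*(-4)*(-⅑))))² = (1/(-27 + 15*(8/9)))² = (1/(-27 + 40/3))² = (1/(-41/3))² = (-3/41)² = 9/1681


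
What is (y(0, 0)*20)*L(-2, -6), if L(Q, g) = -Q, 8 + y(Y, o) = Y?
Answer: -320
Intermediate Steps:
y(Y, o) = -8 + Y
(y(0, 0)*20)*L(-2, -6) = ((-8 + 0)*20)*(-1*(-2)) = -8*20*2 = -160*2 = -320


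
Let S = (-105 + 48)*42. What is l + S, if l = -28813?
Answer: -31207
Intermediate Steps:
S = -2394 (S = -57*42 = -2394)
l + S = -28813 - 2394 = -31207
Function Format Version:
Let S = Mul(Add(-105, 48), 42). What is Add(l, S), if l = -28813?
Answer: -31207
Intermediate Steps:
S = -2394 (S = Mul(-57, 42) = -2394)
Add(l, S) = Add(-28813, -2394) = -31207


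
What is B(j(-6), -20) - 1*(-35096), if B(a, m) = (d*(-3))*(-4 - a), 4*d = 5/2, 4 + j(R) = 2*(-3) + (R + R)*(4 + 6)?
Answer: 139439/4 ≈ 34860.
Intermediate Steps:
j(R) = -10 + 20*R (j(R) = -4 + (2*(-3) + (R + R)*(4 + 6)) = -4 + (-6 + (2*R)*10) = -4 + (-6 + 20*R) = -10 + 20*R)
d = 5/8 (d = (5/2)/4 = (5*(½))/4 = (¼)*(5/2) = 5/8 ≈ 0.62500)
B(a, m) = 15/2 + 15*a/8 (B(a, m) = ((5/8)*(-3))*(-4 - a) = -15*(-4 - a)/8 = 15/2 + 15*a/8)
B(j(-6), -20) - 1*(-35096) = (15/2 + 15*(-10 + 20*(-6))/8) - 1*(-35096) = (15/2 + 15*(-10 - 120)/8) + 35096 = (15/2 + (15/8)*(-130)) + 35096 = (15/2 - 975/4) + 35096 = -945/4 + 35096 = 139439/4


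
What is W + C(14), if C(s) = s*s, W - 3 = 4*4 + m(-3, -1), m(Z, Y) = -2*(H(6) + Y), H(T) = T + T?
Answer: 193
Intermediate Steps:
H(T) = 2*T
m(Z, Y) = -24 - 2*Y (m(Z, Y) = -2*(2*6 + Y) = -2*(12 + Y) = -24 - 2*Y)
W = -3 (W = 3 + (4*4 + (-24 - 2*(-1))) = 3 + (16 + (-24 + 2)) = 3 + (16 - 22) = 3 - 6 = -3)
C(s) = s**2
W + C(14) = -3 + 14**2 = -3 + 196 = 193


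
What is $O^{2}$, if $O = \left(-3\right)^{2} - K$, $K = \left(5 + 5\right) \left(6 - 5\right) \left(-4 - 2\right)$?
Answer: $4761$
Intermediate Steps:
$K = -60$ ($K = 10 \cdot 1 \left(-6\right) = 10 \left(-6\right) = -60$)
$O = 69$ ($O = \left(-3\right)^{2} - -60 = 9 + 60 = 69$)
$O^{2} = 69^{2} = 4761$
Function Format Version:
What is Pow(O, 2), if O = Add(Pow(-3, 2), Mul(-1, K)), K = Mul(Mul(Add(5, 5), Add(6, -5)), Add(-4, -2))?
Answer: 4761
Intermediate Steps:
K = -60 (K = Mul(Mul(10, 1), -6) = Mul(10, -6) = -60)
O = 69 (O = Add(Pow(-3, 2), Mul(-1, -60)) = Add(9, 60) = 69)
Pow(O, 2) = Pow(69, 2) = 4761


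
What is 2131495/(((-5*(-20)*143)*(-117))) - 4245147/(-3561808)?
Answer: -24471024863/297963048240 ≈ -0.082128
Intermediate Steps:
2131495/(((-5*(-20)*143)*(-117))) - 4245147/(-3561808) = 2131495/(((100*143)*(-117))) - 4245147*(-1/3561808) = 2131495/((14300*(-117))) + 4245147/3561808 = 2131495/(-1673100) + 4245147/3561808 = 2131495*(-1/1673100) + 4245147/3561808 = -426299/334620 + 4245147/3561808 = -24471024863/297963048240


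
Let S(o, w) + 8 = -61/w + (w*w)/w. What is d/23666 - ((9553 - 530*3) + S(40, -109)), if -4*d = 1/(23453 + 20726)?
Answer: -3576897626115509/455855533304 ≈ -7846.6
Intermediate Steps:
d = -1/176716 (d = -1/(4*(23453 + 20726)) = -1/4/44179 = -1/4*1/44179 = -1/176716 ≈ -5.6588e-6)
S(o, w) = -8 + w - 61/w (S(o, w) = -8 + (-61/w + (w*w)/w) = -8 + (-61/w + w**2/w) = -8 + (-61/w + w) = -8 + (w - 61/w) = -8 + w - 61/w)
d/23666 - ((9553 - 530*3) + S(40, -109)) = -1/176716/23666 - ((9553 - 530*3) + (-8 - 109 - 61/(-109))) = -1/176716*1/23666 - ((9553 - 1590) + (-8 - 109 - 61*(-1/109))) = -1/4182160856 - (7963 + (-8 - 109 + 61/109)) = -1/4182160856 - (7963 - 12692/109) = -1/4182160856 - 1*855275/109 = -1/4182160856 - 855275/109 = -3576897626115509/455855533304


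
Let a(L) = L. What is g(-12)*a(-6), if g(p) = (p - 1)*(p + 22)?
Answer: 780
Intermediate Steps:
g(p) = (-1 + p)*(22 + p)
g(-12)*a(-6) = (-22 + (-12)² + 21*(-12))*(-6) = (-22 + 144 - 252)*(-6) = -130*(-6) = 780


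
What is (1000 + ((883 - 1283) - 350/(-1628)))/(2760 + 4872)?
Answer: 488575/6212448 ≈ 0.078645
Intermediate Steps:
(1000 + ((883 - 1283) - 350/(-1628)))/(2760 + 4872) = (1000 + (-400 - 350*(-1/1628)))/7632 = (1000 + (-400 + 175/814))*(1/7632) = (1000 - 325425/814)*(1/7632) = (488575/814)*(1/7632) = 488575/6212448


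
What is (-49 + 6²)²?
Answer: 169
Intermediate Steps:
(-49 + 6²)² = (-49 + 36)² = (-13)² = 169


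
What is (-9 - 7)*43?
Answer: -688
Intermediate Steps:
(-9 - 7)*43 = -16*43 = -688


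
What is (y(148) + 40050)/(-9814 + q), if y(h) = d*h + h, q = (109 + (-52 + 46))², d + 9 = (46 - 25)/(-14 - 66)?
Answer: 776543/15900 ≈ 48.839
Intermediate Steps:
d = -741/80 (d = -9 + (46 - 25)/(-14 - 66) = -9 + 21/(-80) = -9 + 21*(-1/80) = -9 - 21/80 = -741/80 ≈ -9.2625)
q = 10609 (q = (109 - 6)² = 103² = 10609)
y(h) = -661*h/80 (y(h) = -741*h/80 + h = -661*h/80)
(y(148) + 40050)/(-9814 + q) = (-661/80*148 + 40050)/(-9814 + 10609) = (-24457/20 + 40050)/795 = (776543/20)*(1/795) = 776543/15900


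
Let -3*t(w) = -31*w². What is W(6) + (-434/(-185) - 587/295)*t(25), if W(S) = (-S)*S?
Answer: 14826361/6549 ≈ 2263.9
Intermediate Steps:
W(S) = -S²
t(w) = 31*w²/3 (t(w) = -(-31)*w²/3 = 31*w²/3)
W(6) + (-434/(-185) - 587/295)*t(25) = -1*6² + (-434/(-185) - 587/295)*((31/3)*25²) = -1*36 + (-434*(-1/185) - 587*1/295)*((31/3)*625) = -36 + (434/185 - 587/295)*(19375/3) = -36 + (3887/10915)*(19375/3) = -36 + 15062125/6549 = 14826361/6549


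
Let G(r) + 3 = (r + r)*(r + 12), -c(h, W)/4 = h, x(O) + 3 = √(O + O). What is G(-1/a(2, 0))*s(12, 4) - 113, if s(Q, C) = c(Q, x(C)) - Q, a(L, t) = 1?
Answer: 1387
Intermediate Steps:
x(O) = -3 + √2*√O (x(O) = -3 + √(O + O) = -3 + √(2*O) = -3 + √2*√O)
c(h, W) = -4*h
s(Q, C) = -5*Q (s(Q, C) = -4*Q - Q = -5*Q)
G(r) = -3 + 2*r*(12 + r) (G(r) = -3 + (r + r)*(r + 12) = -3 + (2*r)*(12 + r) = -3 + 2*r*(12 + r))
G(-1/a(2, 0))*s(12, 4) - 113 = (-3 + 2*(-1/1)² + 24*(-1/1))*(-5*12) - 113 = (-3 + 2*(-1*1)² + 24*(-1*1))*(-60) - 113 = (-3 + 2*(-1)² + 24*(-1))*(-60) - 113 = (-3 + 2*1 - 24)*(-60) - 113 = (-3 + 2 - 24)*(-60) - 113 = -25*(-60) - 113 = 1500 - 113 = 1387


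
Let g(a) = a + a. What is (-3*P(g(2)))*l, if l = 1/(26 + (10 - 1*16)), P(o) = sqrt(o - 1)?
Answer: -3*sqrt(3)/20 ≈ -0.25981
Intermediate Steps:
g(a) = 2*a
P(o) = sqrt(-1 + o)
l = 1/20 (l = 1/(26 + (10 - 16)) = 1/(26 - 6) = 1/20 ≈ 0.050000)
(-3*P(g(2)))*l = -3*sqrt(-1 + 2*2)*(1/20) = -3*sqrt(-1 + 4)*(1/20) = -3*sqrt(3)*(1/20) = -3*sqrt(3)/20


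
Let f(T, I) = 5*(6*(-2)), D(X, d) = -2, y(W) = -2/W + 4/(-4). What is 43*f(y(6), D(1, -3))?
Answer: -2580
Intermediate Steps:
y(W) = -1 - 2/W (y(W) = -2/W + 4*(-¼) = -2/W - 1 = -1 - 2/W)
f(T, I) = -60 (f(T, I) = 5*(-12) = -60)
43*f(y(6), D(1, -3)) = 43*(-60) = -2580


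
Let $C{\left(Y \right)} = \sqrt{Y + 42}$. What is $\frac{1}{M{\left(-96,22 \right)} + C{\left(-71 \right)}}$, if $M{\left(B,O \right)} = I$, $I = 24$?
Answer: $\frac{24}{605} - \frac{i \sqrt{29}}{605} \approx 0.039669 - 0.0089011 i$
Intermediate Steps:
$M{\left(B,O \right)} = 24$
$C{\left(Y \right)} = \sqrt{42 + Y}$
$\frac{1}{M{\left(-96,22 \right)} + C{\left(-71 \right)}} = \frac{1}{24 + \sqrt{42 - 71}} = \frac{1}{24 + \sqrt{-29}} = \frac{1}{24 + i \sqrt{29}}$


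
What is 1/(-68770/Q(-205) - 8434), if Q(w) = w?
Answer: -41/332040 ≈ -0.00012348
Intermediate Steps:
1/(-68770/Q(-205) - 8434) = 1/(-68770/(-205) - 8434) = 1/(-68770*(-1/205) - 8434) = 1/(13754/41 - 8434) = 1/(-332040/41) = -41/332040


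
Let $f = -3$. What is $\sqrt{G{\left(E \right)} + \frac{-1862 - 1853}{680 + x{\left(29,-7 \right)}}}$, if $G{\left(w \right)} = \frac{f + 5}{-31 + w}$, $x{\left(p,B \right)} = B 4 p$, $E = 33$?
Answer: $\frac{\sqrt{126951}}{66} \approx 5.3985$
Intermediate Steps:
$x{\left(p,B \right)} = 4 B p$
$G{\left(w \right)} = \frac{2}{-31 + w}$ ($G{\left(w \right)} = \frac{-3 + 5}{-31 + w} = \frac{2}{-31 + w}$)
$\sqrt{G{\left(E \right)} + \frac{-1862 - 1853}{680 + x{\left(29,-7 \right)}}} = \sqrt{\frac{2}{-31 + 33} + \frac{-1862 - 1853}{680 + 4 \left(-7\right) 29}} = \sqrt{\frac{2}{2} - \frac{3715}{680 - 812}} = \sqrt{2 \cdot \frac{1}{2} - \frac{3715}{-132}} = \sqrt{1 - - \frac{3715}{132}} = \sqrt{1 + \frac{3715}{132}} = \sqrt{\frac{3847}{132}} = \frac{\sqrt{126951}}{66}$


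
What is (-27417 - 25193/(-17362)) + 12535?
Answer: -258356091/17362 ≈ -14881.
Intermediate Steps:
(-27417 - 25193/(-17362)) + 12535 = (-27417 - 25193*(-1/17362)) + 12535 = (-27417 + 25193/17362) + 12535 = -475988761/17362 + 12535 = -258356091/17362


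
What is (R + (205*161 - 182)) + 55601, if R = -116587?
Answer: -28163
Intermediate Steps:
(R + (205*161 - 182)) + 55601 = (-116587 + (205*161 - 182)) + 55601 = (-116587 + (33005 - 182)) + 55601 = (-116587 + 32823) + 55601 = -83764 + 55601 = -28163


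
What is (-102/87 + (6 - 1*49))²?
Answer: 1640961/841 ≈ 1951.2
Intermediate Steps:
(-102/87 + (6 - 1*49))² = (-102*1/87 + (6 - 49))² = (-34/29 - 43)² = (-1281/29)² = 1640961/841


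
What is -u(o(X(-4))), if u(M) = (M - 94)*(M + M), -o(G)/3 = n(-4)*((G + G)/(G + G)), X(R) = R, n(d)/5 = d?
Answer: 4080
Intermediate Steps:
n(d) = 5*d
o(G) = 60 (o(G) = -3*5*(-4)*(G + G)/(G + G) = -(-60)*(2*G)/((2*G)) = -(-60)*(2*G)*(1/(2*G)) = -(-60) = -3*(-20) = 60)
u(M) = 2*M*(-94 + M) (u(M) = (-94 + M)*(2*M) = 2*M*(-94 + M))
-u(o(X(-4))) = -2*60*(-94 + 60) = -2*60*(-34) = -1*(-4080) = 4080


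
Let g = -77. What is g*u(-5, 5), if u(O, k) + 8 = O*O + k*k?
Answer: -3234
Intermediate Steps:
u(O, k) = -8 + O² + k² (u(O, k) = -8 + (O*O + k*k) = -8 + (O² + k²) = -8 + O² + k²)
g*u(-5, 5) = -77*(-8 + (-5)² + 5²) = -77*(-8 + 25 + 25) = -77*42 = -3234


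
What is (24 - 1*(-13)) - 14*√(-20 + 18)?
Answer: 37 - 14*I*√2 ≈ 37.0 - 19.799*I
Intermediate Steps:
(24 - 1*(-13)) - 14*√(-20 + 18) = (24 + 13) - 14*I*√2 = 37 - 14*I*√2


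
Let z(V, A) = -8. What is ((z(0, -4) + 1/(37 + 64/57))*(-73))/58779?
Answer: 1264871/127726767 ≈ 0.0099029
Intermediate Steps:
((z(0, -4) + 1/(37 + 64/57))*(-73))/58779 = ((-8 + 1/(37 + 64/57))*(-73))/58779 = ((-8 + 1/(37 + 64*(1/57)))*(-73))*(1/58779) = ((-8 + 1/(37 + 64/57))*(-73))*(1/58779) = ((-8 + 1/(2173/57))*(-73))*(1/58779) = ((-8 + 57/2173)*(-73))*(1/58779) = -17327/2173*(-73)*(1/58779) = (1264871/2173)*(1/58779) = 1264871/127726767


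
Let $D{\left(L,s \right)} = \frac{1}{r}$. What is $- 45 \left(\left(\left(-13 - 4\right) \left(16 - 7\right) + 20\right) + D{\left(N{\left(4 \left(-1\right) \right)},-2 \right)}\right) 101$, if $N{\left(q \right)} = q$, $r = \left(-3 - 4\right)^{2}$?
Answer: $\frac{29615220}{49} \approx 6.0439 \cdot 10^{5}$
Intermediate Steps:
$r = 49$ ($r = \left(-7\right)^{2} = 49$)
$D{\left(L,s \right)} = \frac{1}{49}$
$- 45 \left(\left(\left(-13 - 4\right) \left(16 - 7\right) + 20\right) + D{\left(N{\left(4 \left(-1\right) \right)},-2 \right)}\right) 101 = - 45 \left(\left(\left(-13 - 4\right) \left(16 - 7\right) + 20\right) + \frac{1}{49}\right) 101 = - 45 \left(\left(\left(-17\right) 9 + 20\right) + \frac{1}{49}\right) 101 = - 45 \left(\left(-153 + 20\right) + \frac{1}{49}\right) 101 = - 45 \left(-133 + \frac{1}{49}\right) 101 = \left(-45\right) \left(- \frac{6516}{49}\right) 101 = \frac{293220}{49} \cdot 101 = \frac{29615220}{49}$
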